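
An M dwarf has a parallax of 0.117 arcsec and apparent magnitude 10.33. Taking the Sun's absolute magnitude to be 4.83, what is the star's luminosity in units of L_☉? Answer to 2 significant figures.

d = 1/p = 1/0.117″ = 8.547 pc
M = m − 5 log₁₀ d + 5 = 10.33 − 5·0.9318 + 5 = 10.671
M − M_☉ = 10.671 − 4.83 = 5.841
L/L_☉ = 10^(−0.4 × 5.841) = 4.609×10^-3

L/L_☉ ≈ 4.6×10^-3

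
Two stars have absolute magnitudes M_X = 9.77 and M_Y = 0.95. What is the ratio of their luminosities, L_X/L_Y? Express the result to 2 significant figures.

ΔM = M_X − M_Y = 8.82
L_X/L_Y = 10^(−0.4 ΔM) = 10^-3.528 = 2.965×10^-4

L_X/L_Y ≈ 3.0×10^-4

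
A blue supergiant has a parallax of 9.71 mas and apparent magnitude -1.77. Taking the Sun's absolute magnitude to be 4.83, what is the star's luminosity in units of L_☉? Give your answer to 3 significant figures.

L/L_☉ ≈ 46300

d = 1/p = 1000/9.71 mas = 103.0 pc
M = m − 5 log₁₀ d + 5 = -1.77 − 5·2.0128 + 5 = -6.834
M − M_☉ = -6.834 − 4.83 = -11.664
L/L_☉ = 10^(−0.4 × -11.664) = 46300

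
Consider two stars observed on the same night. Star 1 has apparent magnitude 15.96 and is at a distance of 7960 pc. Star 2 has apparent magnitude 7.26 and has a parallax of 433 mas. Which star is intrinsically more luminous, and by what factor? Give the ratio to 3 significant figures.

Star 1: M = m − 5 log₁₀ d + 5 = 15.96 − 5·3.9009 + 5 = 1.455
Star 2: p = 433 mas = 0.433″ → d = 1/p = 2.309 pc
Star 2: M = m − 5 log₁₀ d + 5 = 7.26 − 5·0.3635 + 5 = 10.442
ΔM = M_1 − M_2 = 1.455 − (10.442) = -8.987; smaller M is more luminous → Star 1.
L ratio = 10^(0.4 |ΔM|) = 10^3.595 = 3934

Star 1 is more luminous, by a factor of 3930.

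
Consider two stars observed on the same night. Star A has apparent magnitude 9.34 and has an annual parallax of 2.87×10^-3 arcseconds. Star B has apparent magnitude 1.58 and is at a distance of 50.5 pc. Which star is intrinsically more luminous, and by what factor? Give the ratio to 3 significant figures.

Star B is more luminous, by a factor of 26.7.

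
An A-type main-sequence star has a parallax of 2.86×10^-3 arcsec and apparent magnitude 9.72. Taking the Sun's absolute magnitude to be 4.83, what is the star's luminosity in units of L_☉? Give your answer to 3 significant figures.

L/L_☉ ≈ 13.5

d = 1/p = 1/2.86×10^-3″ = 349.7 pc
M = m − 5 log₁₀ d + 5 = 9.72 − 5·2.5436 + 5 = 2.002
M − M_☉ = 2.002 − 4.83 = -2.828
L/L_☉ = 10^(−0.4 × -2.828) = 13.53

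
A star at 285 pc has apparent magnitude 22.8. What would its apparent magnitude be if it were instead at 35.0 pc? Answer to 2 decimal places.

Flux ∝ 1/d², so Δm = 5 log₁₀(d₂/d₁) = 5 log₁₀(35.0/285) = -4.554
m₂ = m₁ + Δm = 22.8 + (-4.554) = 18.246

m ≈ 18.25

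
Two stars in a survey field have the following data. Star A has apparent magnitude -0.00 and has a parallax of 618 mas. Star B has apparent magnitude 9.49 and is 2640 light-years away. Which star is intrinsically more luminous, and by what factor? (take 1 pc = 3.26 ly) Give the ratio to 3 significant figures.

Star A: p = 618 mas = 0.618″ → d = 1/p = 1.618 pc
Star A: M = m − 5 log₁₀ d + 5 = -0.00 − 5·0.2090 + 5 = 3.955
Star B: d = 2640 ly / 3.26 = 809.8 pc
Star B: M = m − 5 log₁₀ d + 5 = 9.49 − 5·2.9084 + 5 = -0.052
ΔM = M_A − M_B = 3.955 − (-0.052) = 4.007; smaller M is more luminous → Star B.
L ratio = 10^(0.4 |ΔM|) = 10^1.603 = 40.06

Star B is more luminous, by a factor of 40.1.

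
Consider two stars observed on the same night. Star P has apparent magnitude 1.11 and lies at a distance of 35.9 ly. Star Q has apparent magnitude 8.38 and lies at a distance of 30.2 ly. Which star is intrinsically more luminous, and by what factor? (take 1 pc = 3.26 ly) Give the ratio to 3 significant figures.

Star P is more luminous, by a factor of 1140.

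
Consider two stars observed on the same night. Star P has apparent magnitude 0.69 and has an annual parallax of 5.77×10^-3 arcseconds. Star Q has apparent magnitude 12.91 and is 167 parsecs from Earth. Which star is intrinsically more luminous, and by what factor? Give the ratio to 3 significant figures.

Star P is more luminous, by a factor of 83200.

Star P: d = 1/p = 1/5.77×10^-3″ = 173.3 pc
Star P: M = m − 5 log₁₀ d + 5 = 0.69 − 5·2.2388 + 5 = -5.504
Star Q: M = m − 5 log₁₀ d + 5 = 12.91 − 5·2.2227 + 5 = 6.796
ΔM = M_P − M_Q = -5.504 − (6.796) = -12.301; smaller M is more luminous → Star P.
L ratio = 10^(0.4 |ΔM|) = 10^4.920 = 83220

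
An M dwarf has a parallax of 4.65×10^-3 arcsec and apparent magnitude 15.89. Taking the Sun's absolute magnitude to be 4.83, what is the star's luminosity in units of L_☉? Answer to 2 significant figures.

L/L_☉ ≈ 0.017

d = 1/p = 1/4.65×10^-3″ = 215.1 pc
M = m − 5 log₁₀ d + 5 = 15.89 − 5·2.3325 + 5 = 9.227
M − M_☉ = 9.227 − 4.83 = 4.397
L/L_☉ = 10^(−0.4 × 4.397) = 0.01742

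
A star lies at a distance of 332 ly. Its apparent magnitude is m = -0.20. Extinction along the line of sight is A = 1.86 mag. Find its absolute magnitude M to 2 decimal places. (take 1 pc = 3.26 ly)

d = 332 ly / 3.26 = 101.8 pc
5 log₁₀(d/10 pc) = 5 log₁₀(101.8) − 5 = 5.040
M = m − 5 log₁₀(d/10) − A = -0.20 − 5.040 − 1.86 = -7.100

M ≈ -7.10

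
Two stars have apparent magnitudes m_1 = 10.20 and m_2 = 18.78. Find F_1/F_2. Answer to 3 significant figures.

Magnitude difference = -8.58
Flux ratio = 10^(−0.4 Δm) = 10^(−0.4 × -8.58) = 10^3.432 = 2704

F_1/F_2 ≈ 2700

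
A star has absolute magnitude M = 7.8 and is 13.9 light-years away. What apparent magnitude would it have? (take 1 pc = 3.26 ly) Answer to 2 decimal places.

m ≈ 5.95

d = 13.9 ly / 3.26 = 4.264 pc
m = M + 5 log₁₀ d − 5 = 7.8 + 5·0.6298 − 5 = 5.949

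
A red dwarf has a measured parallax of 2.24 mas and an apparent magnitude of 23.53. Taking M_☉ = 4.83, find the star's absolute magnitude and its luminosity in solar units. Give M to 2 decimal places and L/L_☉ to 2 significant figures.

d = 1/p = 1000/2.24 mas = 446.4 pc
M = m − 5 log₁₀ d + 5 = 23.53 − 5·2.6498 + 5 = 15.281
M − M_☉ = 15.281 − 4.83 = 10.451
L/L_☉ = 10^(−0.4 × 10.451) = 6.599×10^-5

M ≈ 15.28; L/L_☉ ≈ 6.6×10^-5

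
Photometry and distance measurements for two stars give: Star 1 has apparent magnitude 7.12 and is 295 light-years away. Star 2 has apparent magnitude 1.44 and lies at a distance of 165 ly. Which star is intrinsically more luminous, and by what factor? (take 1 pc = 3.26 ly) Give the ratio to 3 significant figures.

Star 1: d = 295 ly / 3.26 = 90.49 pc
Star 1: M = m − 5 log₁₀ d + 5 = 7.12 − 5·1.9566 + 5 = 2.337
Star 2: d = 165 ly / 3.26 = 50.61 pc
Star 2: M = m − 5 log₁₀ d + 5 = 1.44 − 5·1.7043 + 5 = -2.081
ΔM = M_1 − M_2 = 2.337 − (-2.081) = 4.418; smaller M is more luminous → Star 2.
L ratio = 10^(0.4 |ΔM|) = 10^1.767 = 58.52

Star 2 is more luminous, by a factor of 58.5.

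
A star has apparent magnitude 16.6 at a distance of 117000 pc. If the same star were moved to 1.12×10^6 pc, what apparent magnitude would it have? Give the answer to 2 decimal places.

m ≈ 21.51

Flux ∝ 1/d², so Δm = 5 log₁₀(d₂/d₁) = 5 log₁₀(1.12×10^6/117000) = 4.905
m₂ = m₁ + Δm = 16.6 + (4.905) = 21.505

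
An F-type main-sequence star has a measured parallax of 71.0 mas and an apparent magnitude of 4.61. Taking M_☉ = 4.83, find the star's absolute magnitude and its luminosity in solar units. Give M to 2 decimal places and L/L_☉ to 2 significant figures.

M ≈ 3.87; L/L_☉ ≈ 2.4

d = 1/p = 1000/71.0 mas = 14.08 pc
M = m − 5 log₁₀ d + 5 = 4.61 − 5·1.1487 + 5 = 3.866
M − M_☉ = 3.866 − 4.83 = -0.964
L/L_☉ = 10^(−0.4 × -0.964) = 2.429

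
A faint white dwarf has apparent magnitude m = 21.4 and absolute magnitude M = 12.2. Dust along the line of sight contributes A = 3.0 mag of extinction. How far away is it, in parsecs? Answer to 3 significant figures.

m − M = 5 log₁₀(d/10 pc) + A  ⇒  21.4 − (12.2) − 3.0 = 5 log₁₀(d/10)
6.200 = 5 log₁₀(d/10)
log₁₀ d = (m − M − A)/5 + 1 = 2.2400
d = 10^2.2400 = 173.8 pc

d ≈ 174 pc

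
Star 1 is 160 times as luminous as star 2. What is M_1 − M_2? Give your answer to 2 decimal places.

Pogson: ΔM = −2.5 log₁₀(ratio) = −2.5 log₁₀(160) = −2.5 × 2.2041 = -5.510
Star 1 is brighter, so it has the smaller magnitude: the difference is negative.

M_1 − M_2 ≈ -5.51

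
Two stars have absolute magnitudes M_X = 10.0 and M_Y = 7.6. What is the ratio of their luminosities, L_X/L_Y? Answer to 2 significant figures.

L_X/L_Y ≈ 0.11

ΔM = M_X − M_Y = 2.4
L_X/L_Y = 10^(−0.4 ΔM) = 10^-0.960 = 0.1096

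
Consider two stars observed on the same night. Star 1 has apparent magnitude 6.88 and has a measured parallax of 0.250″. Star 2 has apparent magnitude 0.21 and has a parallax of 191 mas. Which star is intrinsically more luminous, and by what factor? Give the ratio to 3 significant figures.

Star 1: d = 1/p = 1/0.250″ = 4.000 pc
Star 1: M = m − 5 log₁₀ d + 5 = 6.88 − 5·0.6021 + 5 = 8.870
Star 2: p = 191 mas = 0.191″ → d = 1/p = 5.236 pc
Star 2: M = m − 5 log₁₀ d + 5 = 0.21 − 5·0.7190 + 5 = 1.615
ΔM = M_1 − M_2 = 8.870 − (1.615) = 7.255; smaller M is more luminous → Star 2.
L ratio = 10^(0.4 |ΔM|) = 10^2.902 = 797.7

Star 2 is more luminous, by a factor of 798.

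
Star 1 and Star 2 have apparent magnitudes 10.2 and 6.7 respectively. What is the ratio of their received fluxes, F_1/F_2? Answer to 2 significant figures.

Δm = 10.2 − (6.7) = 3.5
Flux ratio = 10^(−0.4 Δm) = 10^(−0.4 × 3.5) = 10^-1.400 = 0.03981

F_1/F_2 ≈ 0.040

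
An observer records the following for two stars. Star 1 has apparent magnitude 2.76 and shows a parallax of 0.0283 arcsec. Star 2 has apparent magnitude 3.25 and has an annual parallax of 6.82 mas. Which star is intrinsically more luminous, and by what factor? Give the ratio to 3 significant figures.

Star 1: d = 1/p = 1/0.0283″ = 35.34 pc
Star 1: M = m − 5 log₁₀ d + 5 = 2.76 − 5·1.5482 + 5 = 0.019
Star 2: p = 6.82 mas = 6.82×10^-3″ → d = 1/p = 146.6 pc
Star 2: M = m − 5 log₁₀ d + 5 = 3.25 − 5·2.1662 + 5 = -2.581
ΔM = M_1 − M_2 = 0.019 − (-2.581) = 2.600; smaller M is more luminous → Star 2.
L ratio = 10^(0.4 |ΔM|) = 10^1.040 = 10.96

Star 2 is more luminous, by a factor of 11.0.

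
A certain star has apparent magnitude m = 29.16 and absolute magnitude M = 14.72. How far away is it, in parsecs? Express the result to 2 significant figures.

d ≈ 7700 pc

μ = m − M = 14.440
m − M = 5 log₁₀ d − 5
log₁₀ d = (m − M)/5 + 1 = 3.8880
d = 10^3.8880 = 7727 pc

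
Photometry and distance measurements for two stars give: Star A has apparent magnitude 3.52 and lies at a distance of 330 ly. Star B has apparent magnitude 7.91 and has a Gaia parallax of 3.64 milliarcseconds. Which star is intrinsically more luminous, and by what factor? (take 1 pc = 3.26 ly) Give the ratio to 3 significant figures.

Star A: d = 330 ly / 3.26 = 101.2 pc
Star A: M = m − 5 log₁₀ d + 5 = 3.52 − 5·2.0053 + 5 = -1.506
Star B: p = 3.64 mas = 3.64×10^-3″ → d = 1/p = 274.7 pc
Star B: M = m − 5 log₁₀ d + 5 = 7.91 − 5·2.4389 + 5 = 0.716
ΔM = M_A − M_B = -1.506 − (0.716) = -2.222; smaller M is more luminous → Star A.
L ratio = 10^(0.4 |ΔM|) = 10^0.889 = 7.741

Star A is more luminous, by a factor of 7.74.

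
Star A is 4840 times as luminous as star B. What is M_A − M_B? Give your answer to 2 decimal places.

Pogson: ΔM = −2.5 log₁₀(ratio) = −2.5 log₁₀(4840) = −2.5 × 3.6848 = -9.212
Star A is brighter, so it has the smaller magnitude: the difference is negative.

M_A − M_B ≈ -9.21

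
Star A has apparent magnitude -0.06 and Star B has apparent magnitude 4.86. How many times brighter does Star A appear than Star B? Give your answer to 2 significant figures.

93

Δm = -0.06 − (4.86) = -4.92
Flux ratio = 10^(−0.4 Δm) = 10^(−0.4 × -4.92) = 10^1.968 = 92.90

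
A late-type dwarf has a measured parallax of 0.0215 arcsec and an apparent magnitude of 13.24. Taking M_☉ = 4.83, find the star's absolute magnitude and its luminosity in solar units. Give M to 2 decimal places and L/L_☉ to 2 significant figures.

M ≈ 9.90; L/L_☉ ≈ 9.4×10^-3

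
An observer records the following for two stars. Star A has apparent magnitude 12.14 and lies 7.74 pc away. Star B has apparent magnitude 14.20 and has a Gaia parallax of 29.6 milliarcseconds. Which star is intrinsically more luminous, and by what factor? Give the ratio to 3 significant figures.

Star A: M = m − 5 log₁₀ d + 5 = 12.14 − 5·0.8887 + 5 = 12.696
Star B: p = 29.6 mas = 0.0296″ → d = 1/p = 33.78 pc
Star B: M = m − 5 log₁₀ d + 5 = 14.20 − 5·1.5287 + 5 = 11.556
ΔM = M_A − M_B = 12.696 − (11.556) = 1.140; smaller M is more luminous → Star B.
L ratio = 10^(0.4 |ΔM|) = 10^0.456 = 2.857

Star B is more luminous, by a factor of 2.86.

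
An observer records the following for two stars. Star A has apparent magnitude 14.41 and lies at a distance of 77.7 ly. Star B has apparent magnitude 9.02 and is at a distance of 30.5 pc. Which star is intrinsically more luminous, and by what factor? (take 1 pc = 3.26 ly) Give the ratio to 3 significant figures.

Star A: d = 77.7 ly / 3.26 = 23.83 pc
Star A: M = m − 5 log₁₀ d + 5 = 14.41 − 5·1.3772 + 5 = 12.524
Star B: M = m − 5 log₁₀ d + 5 = 9.02 − 5·1.4843 + 5 = 6.599
ΔM = M_A − M_B = 12.524 − (6.599) = 5.925; smaller M is more luminous → Star B.
L ratio = 10^(0.4 |ΔM|) = 10^2.370 = 234.5

Star B is more luminous, by a factor of 235.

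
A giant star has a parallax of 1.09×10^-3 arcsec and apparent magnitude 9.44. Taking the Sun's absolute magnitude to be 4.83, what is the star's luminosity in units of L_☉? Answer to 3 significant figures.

L/L_☉ ≈ 121

d = 1/p = 1/1.09×10^-3″ = 917.4 pc
M = m − 5 log₁₀ d + 5 = 9.44 − 5·2.9626 + 5 = -0.373
M − M_☉ = -0.373 − 4.83 = -5.203
L/L_☉ = 10^(−0.4 × -5.203) = 120.5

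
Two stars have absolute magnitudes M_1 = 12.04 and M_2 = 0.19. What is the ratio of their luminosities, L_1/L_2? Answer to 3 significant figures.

ΔM = M_1 − M_2 = 11.85
L_1/L_2 = 10^(−0.4 ΔM) = 10^-4.740 = 1.820×10^-5

L_1/L_2 ≈ 1.82×10^-5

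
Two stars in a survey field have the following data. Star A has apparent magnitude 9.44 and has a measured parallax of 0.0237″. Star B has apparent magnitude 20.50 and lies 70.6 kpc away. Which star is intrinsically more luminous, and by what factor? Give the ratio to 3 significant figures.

Star B is more luminous, by a factor of 105.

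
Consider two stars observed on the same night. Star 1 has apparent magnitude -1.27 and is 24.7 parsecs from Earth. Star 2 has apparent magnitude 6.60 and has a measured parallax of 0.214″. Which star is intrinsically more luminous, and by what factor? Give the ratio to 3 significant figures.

Star 1: M = m − 5 log₁₀ d + 5 = -1.27 − 5·1.3927 + 5 = -3.233
Star 2: d = 1/p = 1/0.214″ = 4.673 pc
Star 2: M = m − 5 log₁₀ d + 5 = 6.60 − 5·0.6696 + 5 = 8.252
ΔM = M_1 − M_2 = -3.233 − (8.252) = -11.486; smaller M is more luminous → Star 1.
L ratio = 10^(0.4 |ΔM|) = 10^4.594 = 39280

Star 1 is more luminous, by a factor of 39300.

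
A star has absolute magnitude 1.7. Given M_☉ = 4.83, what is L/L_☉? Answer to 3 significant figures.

L/L_☉ ≈ 17.9

M − M_☉ = 1.7 − 4.83 = -3.130
L/L_☉ = 10^(−0.4 (M − M_☉)) = 10^1.252 = 17.86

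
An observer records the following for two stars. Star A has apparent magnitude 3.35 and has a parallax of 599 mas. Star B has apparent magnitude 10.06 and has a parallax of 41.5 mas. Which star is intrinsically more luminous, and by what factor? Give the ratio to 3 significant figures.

Star A: p = 599 mas = 0.599″ → d = 1/p = 1.669 pc
Star A: M = m − 5 log₁₀ d + 5 = 3.35 − 5·0.2226 + 5 = 7.237
Star B: p = 41.5 mas = 0.0415″ → d = 1/p = 24.10 pc
Star B: M = m − 5 log₁₀ d + 5 = 10.06 − 5·1.3820 + 5 = 8.150
ΔM = M_A − M_B = 7.237 − (8.150) = -0.913; smaller M is more luminous → Star A.
L ratio = 10^(0.4 |ΔM|) = 10^0.365 = 2.319

Star A is more luminous, by a factor of 2.32.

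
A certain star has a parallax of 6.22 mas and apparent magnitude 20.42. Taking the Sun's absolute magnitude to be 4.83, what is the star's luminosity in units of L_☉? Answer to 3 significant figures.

L/L_☉ ≈ 1.50×10^-4

d = 1/p = 1000/6.22 mas = 160.8 pc
M = m − 5 log₁₀ d + 5 = 20.42 − 5·2.2062 + 5 = 14.389
M − M_☉ = 14.389 − 4.83 = 9.559
L/L_☉ = 10^(−0.4 × 9.559) = 1.501×10^-4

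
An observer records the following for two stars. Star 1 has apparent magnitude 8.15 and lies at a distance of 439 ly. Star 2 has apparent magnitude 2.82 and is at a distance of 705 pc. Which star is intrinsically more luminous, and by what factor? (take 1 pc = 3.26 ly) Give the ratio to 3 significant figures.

Star 1: d = 439 ly / 3.26 = 134.7 pc
Star 1: M = m − 5 log₁₀ d + 5 = 8.15 − 5·2.1292 + 5 = 2.504
Star 2: M = m − 5 log₁₀ d + 5 = 2.82 − 5·2.8482 + 5 = -6.421
ΔM = M_1 − M_2 = 2.504 − (-6.421) = 8.925; smaller M is more luminous → Star 2.
L ratio = 10^(0.4 |ΔM|) = 10^3.570 = 3714

Star 2 is more luminous, by a factor of 3710.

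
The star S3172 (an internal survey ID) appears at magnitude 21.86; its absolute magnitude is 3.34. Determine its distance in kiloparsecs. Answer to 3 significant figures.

d ≈ 50.6 kpc

μ = m − M = 18.520
m − M = 5 log₁₀ d − 5
log₁₀ d = (m − M)/5 + 1 = 4.7040
d = 10^4.7040 = 50580 pc
= 50.58 kpc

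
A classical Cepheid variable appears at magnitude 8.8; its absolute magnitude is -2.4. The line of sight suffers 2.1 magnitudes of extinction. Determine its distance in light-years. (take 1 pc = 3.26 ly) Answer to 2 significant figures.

m − M = 5 log₁₀(d/10 pc) + A  ⇒  8.8 − (-2.4) − 2.1 = 5 log₁₀(d/10)
9.100 = 5 log₁₀(d/10)
log₁₀ d = (m − M − A)/5 + 1 = 2.8200
d = 10^2.8200 = 660.7 pc
= 2154 ly

d ≈ 2200 ly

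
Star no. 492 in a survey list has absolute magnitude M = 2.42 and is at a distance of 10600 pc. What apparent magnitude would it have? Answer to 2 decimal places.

m ≈ 17.55

m = M + 5 log₁₀ d − 5 = 2.42 + 5·4.0253 − 5 = 17.547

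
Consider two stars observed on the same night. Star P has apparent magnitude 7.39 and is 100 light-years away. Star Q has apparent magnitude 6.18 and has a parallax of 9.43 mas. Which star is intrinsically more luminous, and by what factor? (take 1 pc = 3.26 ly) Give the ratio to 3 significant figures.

Star Q is more luminous, by a factor of 36.4.

Star P: d = 100 ly / 3.26 = 30.67 pc
Star P: M = m − 5 log₁₀ d + 5 = 7.39 − 5·1.4868 + 5 = 4.956
Star Q: p = 9.43 mas = 9.43×10^-3″ → d = 1/p = 106.0 pc
Star Q: M = m − 5 log₁₀ d + 5 = 6.18 − 5·2.0255 + 5 = 1.053
ΔM = M_P − M_Q = 4.956 − (1.053) = 3.904; smaller M is more luminous → Star Q.
L ratio = 10^(0.4 |ΔM|) = 10^1.561 = 36.43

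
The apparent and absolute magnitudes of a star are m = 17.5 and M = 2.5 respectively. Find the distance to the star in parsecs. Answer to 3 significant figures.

d ≈ 10000 pc

μ = m − M = 15.000
m − M = 5 log₁₀ d − 5
log₁₀ d = (m − M)/5 + 1 = 4.0000
d = 10^4.0000 = 10000 pc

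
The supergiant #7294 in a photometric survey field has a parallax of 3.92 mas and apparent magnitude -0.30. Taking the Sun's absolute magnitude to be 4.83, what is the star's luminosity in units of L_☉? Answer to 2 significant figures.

d = 1/p = 1000/3.92 mas = 255.1 pc
M = m − 5 log₁₀ d + 5 = -0.30 − 5·2.4067 + 5 = -7.334
M − M_☉ = -7.334 − 4.83 = -12.164
L/L_☉ = 10^(−0.4 × -12.164) = 73350

L/L_☉ ≈ 73000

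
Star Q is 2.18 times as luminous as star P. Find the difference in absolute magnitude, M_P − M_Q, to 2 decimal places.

Pogson: ΔM = −2.5 log₁₀(ratio) = −2.5 log₁₀(2.18) = −2.5 × 0.3385 = -0.846
Star Q is brighter so has the smaller magnitude: M_P − M_Q is positive.

M_P − M_Q ≈ 0.85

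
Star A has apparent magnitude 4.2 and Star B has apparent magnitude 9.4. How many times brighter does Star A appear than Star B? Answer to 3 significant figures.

120

Δm = 4.2 − (9.4) = -5.2
Flux ratio = 10^(−0.4 Δm) = 10^(−0.4 × -5.2) = 10^2.080 = 120.2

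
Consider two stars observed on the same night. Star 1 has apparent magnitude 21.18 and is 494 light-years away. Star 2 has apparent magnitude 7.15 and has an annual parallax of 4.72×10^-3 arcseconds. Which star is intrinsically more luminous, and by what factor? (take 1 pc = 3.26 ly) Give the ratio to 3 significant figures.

Star 2 is more luminous, by a factor of 800000.

Star 1: d = 494 ly / 3.26 = 151.5 pc
Star 1: M = m − 5 log₁₀ d + 5 = 21.18 − 5·2.1805 + 5 = 15.277
Star 2: d = 1/p = 1/4.72×10^-3″ = 211.9 pc
Star 2: M = m − 5 log₁₀ d + 5 = 7.15 − 5·2.3261 + 5 = 0.520
ΔM = M_1 − M_2 = 15.277 − (0.520) = 14.758; smaller M is more luminous → Star 2.
L ratio = 10^(0.4 |ΔM|) = 10^5.903 = 800000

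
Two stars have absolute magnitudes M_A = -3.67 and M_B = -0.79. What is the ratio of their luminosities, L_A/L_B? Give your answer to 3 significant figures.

ΔM = M_A − M_B = -2.88
L_A/L_B = 10^(−0.4 ΔM) = 10^1.152 = 14.19

L_A/L_B ≈ 14.2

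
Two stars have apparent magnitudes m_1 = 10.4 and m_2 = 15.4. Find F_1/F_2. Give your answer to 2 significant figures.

F_1/F_2 ≈ 100

Magnitude difference = -5.0
Flux ratio = 10^(−0.4 Δm) = 10^(−0.4 × -5.0) = 10^2.000 = 100.0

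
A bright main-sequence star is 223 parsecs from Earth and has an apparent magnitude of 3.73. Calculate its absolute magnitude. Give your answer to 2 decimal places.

M ≈ -3.01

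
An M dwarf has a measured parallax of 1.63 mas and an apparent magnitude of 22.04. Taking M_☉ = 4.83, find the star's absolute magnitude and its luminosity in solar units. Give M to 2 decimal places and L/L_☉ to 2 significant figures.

M ≈ 13.10; L/L_☉ ≈ 4.9×10^-4

d = 1/p = 1000/1.63 mas = 613.5 pc
M = m − 5 log₁₀ d + 5 = 22.04 − 5·2.7878 + 5 = 13.101
M − M_☉ = 13.101 − 4.83 = 8.271
L/L_☉ = 10^(−0.4 × 8.271) = 4.916×10^-4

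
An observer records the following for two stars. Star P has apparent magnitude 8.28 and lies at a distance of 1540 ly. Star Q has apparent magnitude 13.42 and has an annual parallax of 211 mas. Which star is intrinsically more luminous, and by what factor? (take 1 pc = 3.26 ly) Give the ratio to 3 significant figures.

Star P: d = 1540 ly / 3.26 = 472.4 pc
Star P: M = m − 5 log₁₀ d + 5 = 8.28 − 5·2.6743 + 5 = -0.092
Star Q: p = 211 mas = 0.211″ → d = 1/p = 4.739 pc
Star Q: M = m − 5 log₁₀ d + 5 = 13.42 − 5·0.6757 + 5 = 15.041
ΔM = M_P − M_Q = -0.092 − (15.041) = -15.133; smaller M is more luminous → Star P.
L ratio = 10^(0.4 |ΔM|) = 10^6.053 = 1.130×10^6

Star P is more luminous, by a factor of 1.13×10^6.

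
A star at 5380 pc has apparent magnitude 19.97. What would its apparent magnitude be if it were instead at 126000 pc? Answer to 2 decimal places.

Flux ∝ 1/d², so Δm = 5 log₁₀(d₂/d₁) = 5 log₁₀(126000/5380) = 6.848
m₂ = m₁ + Δm = 19.97 + (6.848) = 26.818

m ≈ 26.82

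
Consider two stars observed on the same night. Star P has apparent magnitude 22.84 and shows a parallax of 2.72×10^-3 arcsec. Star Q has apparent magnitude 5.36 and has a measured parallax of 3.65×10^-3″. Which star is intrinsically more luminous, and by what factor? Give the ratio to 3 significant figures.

Star P: d = 1/p = 1/2.72×10^-3″ = 367.6 pc
Star P: M = m − 5 log₁₀ d + 5 = 22.84 − 5·2.5654 + 5 = 15.013
Star Q: d = 1/p = 1/3.65×10^-3″ = 274.0 pc
Star Q: M = m − 5 log₁₀ d + 5 = 5.36 − 5·2.4377 + 5 = -1.829
ΔM = M_P − M_Q = 15.013 − (-1.829) = 16.841; smaller M is more luminous → Star Q.
L ratio = 10^(0.4 |ΔM|) = 10^6.737 = 5.452×10^6

Star Q is more luminous, by a factor of 5.45×10^6.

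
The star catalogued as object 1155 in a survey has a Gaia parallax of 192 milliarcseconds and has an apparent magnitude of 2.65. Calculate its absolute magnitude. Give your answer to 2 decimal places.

p = 192 mas = 0.192″ → d = 1/p = 5.208 pc
5 log₁₀(d/10 pc) = 5 log₁₀(5.208) − 5 = -1.417
M = m − 5 log₁₀(d/10) = 2.65 + 1.417 = 4.067

M ≈ 4.07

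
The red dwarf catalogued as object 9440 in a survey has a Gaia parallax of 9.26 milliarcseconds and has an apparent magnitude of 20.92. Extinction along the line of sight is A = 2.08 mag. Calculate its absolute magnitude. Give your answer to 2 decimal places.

p = 9.26 mas = 9.26×10^-3″ → d = 1/p = 108.0 pc
5 log₁₀(d/10 pc) = 5 log₁₀(108.0) − 5 = 5.167
M = m − 5 log₁₀(d/10) − A = 20.92 − 5.167 − 2.08 = 13.673

M ≈ 13.67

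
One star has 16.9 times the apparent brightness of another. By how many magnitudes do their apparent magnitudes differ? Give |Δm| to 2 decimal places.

Pogson: Δm = −2.5 log₁₀(ratio) = −2.5 log₁₀(16.9) = −2.5 × 1.2279 = -3.070

|Δm| ≈ 3.07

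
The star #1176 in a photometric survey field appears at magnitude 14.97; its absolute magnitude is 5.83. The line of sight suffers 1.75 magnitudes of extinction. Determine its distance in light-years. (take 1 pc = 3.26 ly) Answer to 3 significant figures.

m − M = 5 log₁₀(d/10 pc) + A  ⇒  14.97 − (5.83) − 1.75 = 5 log₁₀(d/10)
7.390 = 5 log₁₀(d/10)
log₁₀ d = (m − M − A)/5 + 1 = 2.4780
d = 10^2.4780 = 300.6 pc
= 980.0 ly

d ≈ 980 ly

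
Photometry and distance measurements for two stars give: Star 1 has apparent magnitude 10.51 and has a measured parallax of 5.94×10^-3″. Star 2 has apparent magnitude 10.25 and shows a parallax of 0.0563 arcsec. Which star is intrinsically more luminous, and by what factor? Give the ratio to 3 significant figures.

Star 1: d = 1/p = 1/5.94×10^-3″ = 168.4 pc
Star 1: M = m − 5 log₁₀ d + 5 = 10.51 − 5·2.2262 + 5 = 4.379
Star 2: d = 1/p = 1/0.0563″ = 17.76 pc
Star 2: M = m − 5 log₁₀ d + 5 = 10.25 − 5·1.2495 + 5 = 9.003
ΔM = M_1 − M_2 = 4.379 − (9.003) = -4.624; smaller M is more luminous → Star 1.
L ratio = 10^(0.4 |ΔM|) = 10^1.849 = 70.70

Star 1 is more luminous, by a factor of 70.7.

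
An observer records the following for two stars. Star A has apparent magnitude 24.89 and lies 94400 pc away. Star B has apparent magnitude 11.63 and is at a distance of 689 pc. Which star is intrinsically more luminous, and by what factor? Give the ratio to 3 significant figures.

Star B is more luminous, by a factor of 10.7.

Star A: M = m − 5 log₁₀ d + 5 = 24.89 − 5·4.9750 + 5 = 5.015
Star B: M = m − 5 log₁₀ d + 5 = 11.63 − 5·2.8382 + 5 = 2.439
ΔM = M_A − M_B = 5.015 − (2.439) = 2.576; smaller M is more luminous → Star B.
L ratio = 10^(0.4 |ΔM|) = 10^1.030 = 10.73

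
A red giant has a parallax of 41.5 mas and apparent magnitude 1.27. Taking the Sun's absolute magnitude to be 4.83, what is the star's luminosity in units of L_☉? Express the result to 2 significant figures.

L/L_☉ ≈ 150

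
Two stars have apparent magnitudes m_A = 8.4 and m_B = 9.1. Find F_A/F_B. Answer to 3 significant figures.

Δm = 8.4 − (9.1) = -0.7
Flux ratio = 10^(−0.4 Δm) = 10^(−0.4 × -0.7) = 10^0.280 = 1.905

F_A/F_B ≈ 1.91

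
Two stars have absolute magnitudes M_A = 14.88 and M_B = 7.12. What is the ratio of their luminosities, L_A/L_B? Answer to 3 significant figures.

L_A/L_B ≈ 7.87×10^-4

ΔM = M_A − M_B = 7.76
L_A/L_B = 10^(−0.4 ΔM) = 10^-3.104 = 7.870×10^-4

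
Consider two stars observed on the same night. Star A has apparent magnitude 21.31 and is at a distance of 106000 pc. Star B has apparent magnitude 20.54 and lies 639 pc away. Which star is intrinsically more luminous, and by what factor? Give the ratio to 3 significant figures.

Star A: M = m − 5 log₁₀ d + 5 = 21.31 − 5·5.0253 + 5 = 1.183
Star B: M = m − 5 log₁₀ d + 5 = 20.54 − 5·2.8055 + 5 = 11.512
ΔM = M_A − M_B = 1.183 − (11.512) = -10.329; smaller M is more luminous → Star A.
L ratio = 10^(0.4 |ΔM|) = 10^4.132 = 13540

Star A is more luminous, by a factor of 13500.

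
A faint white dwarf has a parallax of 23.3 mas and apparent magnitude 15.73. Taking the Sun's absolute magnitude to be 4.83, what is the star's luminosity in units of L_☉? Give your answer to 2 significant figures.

d = 1/p = 1000/23.3 mas = 42.92 pc
M = m − 5 log₁₀ d + 5 = 15.73 − 5·1.6326 + 5 = 12.567
M − M_☉ = 12.567 − 4.83 = 7.737
L/L_☉ = 10^(−0.4 × 7.737) = 8.041×10^-4

L/L_☉ ≈ 8.0×10^-4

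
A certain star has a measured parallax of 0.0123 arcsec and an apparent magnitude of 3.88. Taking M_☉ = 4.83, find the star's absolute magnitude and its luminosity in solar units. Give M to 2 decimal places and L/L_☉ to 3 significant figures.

M ≈ -0.67; L/L_☉ ≈ 159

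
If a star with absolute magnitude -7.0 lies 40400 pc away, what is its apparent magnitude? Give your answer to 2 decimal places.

m = M + 5 log₁₀ d − 5 = -7.0 + 5·4.6064 − 5 = 11.032

m ≈ 11.03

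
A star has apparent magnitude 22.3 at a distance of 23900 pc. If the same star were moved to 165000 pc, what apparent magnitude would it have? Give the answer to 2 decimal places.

m ≈ 26.50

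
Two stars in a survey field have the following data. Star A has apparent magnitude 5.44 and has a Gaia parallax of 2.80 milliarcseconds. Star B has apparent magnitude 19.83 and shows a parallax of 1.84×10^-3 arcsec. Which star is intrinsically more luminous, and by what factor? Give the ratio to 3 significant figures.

Star A is more luminous, by a factor of 246000.

Star A: p = 2.80 mas = 2.80×10^-3″ → d = 1/p = 357.1 pc
Star A: M = m − 5 log₁₀ d + 5 = 5.44 − 5·2.5528 + 5 = -2.324
Star B: d = 1/p = 1/1.84×10^-3″ = 543.5 pc
Star B: M = m − 5 log₁₀ d + 5 = 19.83 − 5·2.7352 + 5 = 11.154
ΔM = M_A − M_B = -2.324 − (11.154) = -13.478; smaller M is more luminous → Star A.
L ratio = 10^(0.4 |ΔM|) = 10^5.391 = 246200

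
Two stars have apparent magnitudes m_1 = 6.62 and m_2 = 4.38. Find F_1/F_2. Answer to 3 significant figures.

F_1/F_2 ≈ 0.127

Magnitude difference = 2.24
Flux ratio = 10^(−0.4 Δm) = 10^(−0.4 × 2.24) = 10^-0.896 = 0.1271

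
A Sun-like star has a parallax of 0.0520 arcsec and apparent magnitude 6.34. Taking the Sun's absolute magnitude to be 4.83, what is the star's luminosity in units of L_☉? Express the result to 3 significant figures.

d = 1/p = 1/0.0520″ = 19.23 pc
M = m − 5 log₁₀ d + 5 = 6.34 − 5·1.2840 + 5 = 4.920
M − M_☉ = 4.920 − 4.83 = 0.090
L/L_☉ = 10^(−0.4 × 0.090) = 0.9204

L/L_☉ ≈ 0.920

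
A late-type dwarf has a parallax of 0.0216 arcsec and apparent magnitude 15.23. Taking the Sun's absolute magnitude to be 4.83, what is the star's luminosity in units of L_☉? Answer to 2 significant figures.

L/L_☉ ≈ 1.5×10^-3

d = 1/p = 1/0.0216″ = 46.30 pc
M = m − 5 log₁₀ d + 5 = 15.23 − 5·1.6655 + 5 = 11.902
M − M_☉ = 11.902 − 4.83 = 7.072
L/L_☉ = 10^(−0.4 × 7.072) = 1.483×10^-3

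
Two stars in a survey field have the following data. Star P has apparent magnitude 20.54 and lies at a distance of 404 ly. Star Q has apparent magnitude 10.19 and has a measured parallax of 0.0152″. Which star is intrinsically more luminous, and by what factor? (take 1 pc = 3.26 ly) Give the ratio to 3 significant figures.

Star Q is more luminous, by a factor of 3890.

Star P: d = 404 ly / 3.26 = 123.9 pc
Star P: M = m − 5 log₁₀ d + 5 = 20.54 − 5·2.0932 + 5 = 15.074
Star Q: d = 1/p = 1/0.0152″ = 65.79 pc
Star Q: M = m − 5 log₁₀ d + 5 = 10.19 − 5·1.8182 + 5 = 6.099
ΔM = M_P − M_Q = 15.074 − (6.099) = 8.975; smaller M is more luminous → Star Q.
L ratio = 10^(0.4 |ΔM|) = 10^3.590 = 3890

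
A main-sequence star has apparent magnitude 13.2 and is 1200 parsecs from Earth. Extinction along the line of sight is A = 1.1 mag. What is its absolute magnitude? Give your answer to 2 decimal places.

5 log₁₀(d/10 pc) = 5 log₁₀(1200) − 5 = 10.396
M = m − 5 log₁₀(d/10) − A = 13.2 − 10.396 − 1.1 = 1.704

M ≈ 1.70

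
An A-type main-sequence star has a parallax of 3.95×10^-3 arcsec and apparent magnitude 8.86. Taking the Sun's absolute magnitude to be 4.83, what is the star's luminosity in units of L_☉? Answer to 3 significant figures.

d = 1/p = 1/3.95×10^-3″ = 253.2 pc
M = m − 5 log₁₀ d + 5 = 8.86 − 5·2.4034 + 5 = 1.843
M − M_☉ = 1.843 − 4.83 = -2.987
L/L_☉ = 10^(−0.4 × -2.987) = 15.66

L/L_☉ ≈ 15.7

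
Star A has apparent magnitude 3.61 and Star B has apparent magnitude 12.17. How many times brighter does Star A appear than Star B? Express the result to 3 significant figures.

2650

Magnitude difference = -8.56
Flux ratio = 10^(−0.4 Δm) = 10^(−0.4 × -8.56) = 10^3.424 = 2655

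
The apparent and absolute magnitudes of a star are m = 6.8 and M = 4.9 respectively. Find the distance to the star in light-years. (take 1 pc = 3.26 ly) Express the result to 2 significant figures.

Distance modulus: m − M = 6.8 − (4.9) = 1.900
m − M = 5 log₁₀ d − 5
log₁₀ d = (m − M)/5 + 1 = 1.3800
d = 10^1.3800 = 23.99 pc
= 78.20 ly

d ≈ 78 ly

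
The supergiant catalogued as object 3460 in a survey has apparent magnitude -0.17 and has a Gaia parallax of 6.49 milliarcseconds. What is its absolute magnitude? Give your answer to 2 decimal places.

p = 6.49 mas = 6.49×10^-3″ → d = 1/p = 154.1 pc
5 log₁₀(d/10 pc) = 5 log₁₀(154.1) − 5 = 5.939
M = m − 5 log₁₀(d/10) = -0.17 − 5.939 = -6.109

M ≈ -6.11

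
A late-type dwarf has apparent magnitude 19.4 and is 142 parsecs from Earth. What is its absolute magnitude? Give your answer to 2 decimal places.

5 log₁₀(d/10 pc) = 5 log₁₀(142.0) − 5 = 5.761
M = m − 5 log₁₀(d/10) = 19.4 − 5.761 = 13.639

M ≈ 13.64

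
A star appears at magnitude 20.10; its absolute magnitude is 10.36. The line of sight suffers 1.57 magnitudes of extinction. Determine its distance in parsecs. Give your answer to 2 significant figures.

d ≈ 430 pc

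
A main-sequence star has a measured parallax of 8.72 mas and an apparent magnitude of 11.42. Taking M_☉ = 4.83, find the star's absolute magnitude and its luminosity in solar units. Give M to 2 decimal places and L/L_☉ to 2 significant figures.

M ≈ 6.12; L/L_☉ ≈ 0.30

d = 1/p = 1000/8.72 mas = 114.7 pc
M = m − 5 log₁₀ d + 5 = 11.42 − 5·2.0595 + 5 = 6.123
M − M_☉ = 6.123 − 4.83 = 1.293
L/L_☉ = 10^(−0.4 × 1.293) = 0.3041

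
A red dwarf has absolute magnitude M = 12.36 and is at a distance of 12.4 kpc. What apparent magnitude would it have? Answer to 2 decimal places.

d = 12.4 kpc = 12400 pc
m = M + 5 log₁₀ d − 5 = 12.36 + 5·4.0934 − 5 = 27.827

m ≈ 27.83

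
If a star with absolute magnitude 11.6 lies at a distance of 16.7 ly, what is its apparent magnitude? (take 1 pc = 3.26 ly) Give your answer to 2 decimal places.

m ≈ 10.15

d = 16.7 ly / 3.26 = 5.123 pc
m = M + 5 log₁₀ d − 5 = 11.6 + 5·0.7095 − 5 = 10.147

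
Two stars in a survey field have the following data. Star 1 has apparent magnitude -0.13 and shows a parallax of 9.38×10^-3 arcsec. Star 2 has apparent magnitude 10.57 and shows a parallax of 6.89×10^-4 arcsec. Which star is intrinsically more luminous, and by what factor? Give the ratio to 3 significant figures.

Star 1: d = 1/p = 1/9.38×10^-3″ = 106.6 pc
Star 1: M = m − 5 log₁₀ d + 5 = -0.13 − 5·2.0278 + 5 = -5.269
Star 2: d = 1/p = 1/6.89×10^-4″ = 1451 pc
Star 2: M = m − 5 log₁₀ d + 5 = 10.57 − 5·3.1618 + 5 = -0.239
ΔM = M_1 − M_2 = -5.269 − (-0.239) = -5.030; smaller M is more luminous → Star 1.
L ratio = 10^(0.4 |ΔM|) = 10^2.012 = 102.8

Star 1 is more luminous, by a factor of 103.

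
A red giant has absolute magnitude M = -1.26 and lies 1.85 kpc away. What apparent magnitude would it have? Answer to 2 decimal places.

d = 1.85 kpc = 1850 pc
m = M + 5 log₁₀ d − 5 = -1.26 + 5·3.2672 − 5 = 10.076

m ≈ 10.08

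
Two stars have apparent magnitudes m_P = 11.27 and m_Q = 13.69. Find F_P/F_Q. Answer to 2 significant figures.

Magnitude difference = -2.42
Flux ratio = 10^(−0.4 Δm) = 10^(−0.4 × -2.42) = 10^0.968 = 9.290

F_P/F_Q ≈ 9.3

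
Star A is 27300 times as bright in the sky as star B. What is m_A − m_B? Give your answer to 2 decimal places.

m_A − m_B ≈ -11.09

Pogson: Δm = −2.5 log₁₀(ratio) = −2.5 log₁₀(27300) = −2.5 × 4.4362 = -11.090
Star A is brighter, so it has the smaller magnitude: the difference is negative.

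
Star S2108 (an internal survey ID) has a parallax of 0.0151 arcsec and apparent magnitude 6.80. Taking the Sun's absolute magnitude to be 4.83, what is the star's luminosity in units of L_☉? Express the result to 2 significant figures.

L/L_☉ ≈ 7.1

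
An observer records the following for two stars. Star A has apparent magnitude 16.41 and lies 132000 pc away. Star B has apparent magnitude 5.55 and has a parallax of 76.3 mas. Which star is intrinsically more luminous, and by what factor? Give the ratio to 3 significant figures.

Star A: M = m − 5 log₁₀ d + 5 = 16.41 − 5·5.1206 + 5 = -4.193
Star B: p = 76.3 mas = 0.0763″ → d = 1/p = 13.11 pc
Star B: M = m − 5 log₁₀ d + 5 = 5.55 − 5·1.1175 + 5 = 4.963
ΔM = M_A − M_B = -4.193 − (4.963) = -9.155; smaller M is more luminous → Star A.
L ratio = 10^(0.4 |ΔM|) = 10^3.662 = 4594

Star A is more luminous, by a factor of 4590.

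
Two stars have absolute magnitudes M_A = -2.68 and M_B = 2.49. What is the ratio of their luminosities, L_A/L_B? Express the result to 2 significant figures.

ΔM = M_A − M_B = -5.17
L_A/L_B = 10^(−0.4 ΔM) = 10^2.068 = 116.9

L_A/L_B ≈ 120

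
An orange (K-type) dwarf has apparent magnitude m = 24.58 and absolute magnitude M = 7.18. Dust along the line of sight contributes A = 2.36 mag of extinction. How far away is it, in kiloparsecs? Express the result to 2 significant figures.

d ≈ 10 kpc

m − M = 5 log₁₀(d/10 pc) + A  ⇒  24.58 − (7.18) − 2.36 = 5 log₁₀(d/10)
15.040 = 5 log₁₀(d/10)
log₁₀ d = (m − M − A)/5 + 1 = 4.0080
d = 10^4.0080 = 10190 pc
= 10.19 kpc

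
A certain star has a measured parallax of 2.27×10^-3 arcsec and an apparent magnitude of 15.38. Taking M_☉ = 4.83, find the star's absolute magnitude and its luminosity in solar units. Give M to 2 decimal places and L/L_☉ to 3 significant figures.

d = 1/p = 1/2.27×10^-3″ = 440.5 pc
M = m − 5 log₁₀ d + 5 = 15.38 − 5·2.6440 + 5 = 7.160
M − M_☉ = 7.160 − 4.83 = 2.330
L/L_☉ = 10^(−0.4 × 2.330) = 0.1169

M ≈ 7.16; L/L_☉ ≈ 0.117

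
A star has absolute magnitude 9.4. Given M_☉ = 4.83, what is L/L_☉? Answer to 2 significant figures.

M − M_☉ = 9.4 − 4.83 = 4.570
L/L_☉ = 10^(−0.4 (M − M_☉)) = 10^-1.828 = 0.01486

L/L_☉ ≈ 0.015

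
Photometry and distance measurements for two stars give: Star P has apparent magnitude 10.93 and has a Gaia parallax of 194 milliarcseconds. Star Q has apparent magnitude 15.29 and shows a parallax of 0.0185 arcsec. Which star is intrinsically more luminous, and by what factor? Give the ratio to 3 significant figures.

Star Q is more luminous, by a factor of 1.98.

Star P: p = 194 mas = 0.194″ → d = 1/p = 5.155 pc
Star P: M = m − 5 log₁₀ d + 5 = 10.93 − 5·0.7122 + 5 = 12.369
Star Q: d = 1/p = 1/0.0185″ = 54.05 pc
Star Q: M = m − 5 log₁₀ d + 5 = 15.29 − 5·1.7328 + 5 = 11.626
ΔM = M_P − M_Q = 12.369 − (11.626) = 0.743; smaller M is more luminous → Star Q.
L ratio = 10^(0.4 |ΔM|) = 10^0.297 = 1.983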